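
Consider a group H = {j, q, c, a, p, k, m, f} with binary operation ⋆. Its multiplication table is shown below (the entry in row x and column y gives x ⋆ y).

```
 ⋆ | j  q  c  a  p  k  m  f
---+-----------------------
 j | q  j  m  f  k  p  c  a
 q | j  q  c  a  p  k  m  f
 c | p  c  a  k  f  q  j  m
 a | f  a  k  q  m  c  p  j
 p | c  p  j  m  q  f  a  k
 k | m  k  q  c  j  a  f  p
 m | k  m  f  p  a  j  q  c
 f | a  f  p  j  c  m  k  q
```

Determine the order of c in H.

4

The identity element is q (its row matches the header).
c^1 = c
c^2 = c ⋆ c = a
c^3 = a ⋆ c = k
c^4 = k ⋆ c = q
The first power of c equal to the identity is c^4, so ord(c) = 4.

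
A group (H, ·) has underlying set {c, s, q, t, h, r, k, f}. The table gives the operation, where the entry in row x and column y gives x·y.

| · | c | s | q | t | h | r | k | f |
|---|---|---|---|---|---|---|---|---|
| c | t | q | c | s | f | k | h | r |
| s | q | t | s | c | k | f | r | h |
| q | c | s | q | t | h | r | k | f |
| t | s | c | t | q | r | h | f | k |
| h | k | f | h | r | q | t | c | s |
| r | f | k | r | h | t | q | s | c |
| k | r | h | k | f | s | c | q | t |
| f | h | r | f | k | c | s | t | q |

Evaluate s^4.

q

s^1 = s
s^2 = s·s = t
s^3 = t·s = c
s^4 = c·s = q
(Structurally, H here is isomorphic to the dihedral group D_4.)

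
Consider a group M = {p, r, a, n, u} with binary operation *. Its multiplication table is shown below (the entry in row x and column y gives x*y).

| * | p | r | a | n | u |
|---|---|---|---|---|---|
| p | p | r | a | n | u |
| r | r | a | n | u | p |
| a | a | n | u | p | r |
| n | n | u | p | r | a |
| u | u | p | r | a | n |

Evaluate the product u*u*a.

p

u*u = n
n*a = p
(Structurally, M here is isomorphic to the cyclic group Z_5.)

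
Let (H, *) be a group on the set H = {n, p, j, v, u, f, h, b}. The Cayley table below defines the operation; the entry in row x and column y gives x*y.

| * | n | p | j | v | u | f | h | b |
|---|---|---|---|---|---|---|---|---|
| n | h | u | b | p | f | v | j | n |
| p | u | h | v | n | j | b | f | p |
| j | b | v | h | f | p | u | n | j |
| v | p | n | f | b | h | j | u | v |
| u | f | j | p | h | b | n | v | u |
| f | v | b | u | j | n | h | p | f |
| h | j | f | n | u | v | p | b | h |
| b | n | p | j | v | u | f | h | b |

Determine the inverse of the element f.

First locate the identity: row b matches the header, so b is the identity.
Scan row f for b: f*p = b. Hence f^(-1) = p.

p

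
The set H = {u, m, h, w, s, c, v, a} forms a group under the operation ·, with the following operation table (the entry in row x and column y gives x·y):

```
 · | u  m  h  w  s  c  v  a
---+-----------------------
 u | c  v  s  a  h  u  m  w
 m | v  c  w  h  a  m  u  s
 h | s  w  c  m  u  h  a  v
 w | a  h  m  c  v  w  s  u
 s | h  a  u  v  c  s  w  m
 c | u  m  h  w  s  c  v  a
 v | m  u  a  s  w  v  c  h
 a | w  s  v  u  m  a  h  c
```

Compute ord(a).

2

The identity element is c (its row matches the header).
a^1 = a
a^2 = a·a = c
The first power of a equal to the identity is a^2, so ord(a) = 2.
(Structurally, H here is isomorphic to the elementary abelian group (Z_2)^3.)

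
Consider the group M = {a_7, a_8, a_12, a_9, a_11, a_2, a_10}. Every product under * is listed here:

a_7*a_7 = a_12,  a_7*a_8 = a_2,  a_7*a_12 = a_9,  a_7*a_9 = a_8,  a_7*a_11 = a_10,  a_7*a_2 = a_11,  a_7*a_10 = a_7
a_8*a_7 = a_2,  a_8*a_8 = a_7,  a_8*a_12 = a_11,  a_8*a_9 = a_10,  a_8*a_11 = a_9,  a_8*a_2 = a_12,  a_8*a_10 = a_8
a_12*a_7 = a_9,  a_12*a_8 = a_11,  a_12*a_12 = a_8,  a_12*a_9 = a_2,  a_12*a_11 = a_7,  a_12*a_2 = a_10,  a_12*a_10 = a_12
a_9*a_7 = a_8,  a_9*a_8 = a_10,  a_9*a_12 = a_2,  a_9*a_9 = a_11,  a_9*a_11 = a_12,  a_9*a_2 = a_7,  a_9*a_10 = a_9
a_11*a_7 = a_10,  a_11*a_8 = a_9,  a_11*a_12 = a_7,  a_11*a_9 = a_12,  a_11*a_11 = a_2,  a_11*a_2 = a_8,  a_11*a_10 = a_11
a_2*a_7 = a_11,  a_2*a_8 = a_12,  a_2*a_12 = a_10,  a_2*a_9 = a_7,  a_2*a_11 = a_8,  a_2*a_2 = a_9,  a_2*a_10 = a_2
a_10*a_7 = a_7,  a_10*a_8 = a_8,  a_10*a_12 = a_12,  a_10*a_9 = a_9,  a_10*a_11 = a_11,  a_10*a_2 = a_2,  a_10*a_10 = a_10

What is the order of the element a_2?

7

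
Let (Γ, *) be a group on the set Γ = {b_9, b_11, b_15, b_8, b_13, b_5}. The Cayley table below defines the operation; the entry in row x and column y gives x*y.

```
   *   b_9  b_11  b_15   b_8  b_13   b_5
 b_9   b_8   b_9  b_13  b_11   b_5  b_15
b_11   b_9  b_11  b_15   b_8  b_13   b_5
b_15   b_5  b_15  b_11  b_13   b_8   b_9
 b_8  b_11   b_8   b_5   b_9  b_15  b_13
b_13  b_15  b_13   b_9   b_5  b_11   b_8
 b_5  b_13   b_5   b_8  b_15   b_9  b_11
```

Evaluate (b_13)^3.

b_13

b_13^1 = b_13
b_13^2 = b_13*b_13 = b_11
b_13^3 = b_11*b_13 = b_13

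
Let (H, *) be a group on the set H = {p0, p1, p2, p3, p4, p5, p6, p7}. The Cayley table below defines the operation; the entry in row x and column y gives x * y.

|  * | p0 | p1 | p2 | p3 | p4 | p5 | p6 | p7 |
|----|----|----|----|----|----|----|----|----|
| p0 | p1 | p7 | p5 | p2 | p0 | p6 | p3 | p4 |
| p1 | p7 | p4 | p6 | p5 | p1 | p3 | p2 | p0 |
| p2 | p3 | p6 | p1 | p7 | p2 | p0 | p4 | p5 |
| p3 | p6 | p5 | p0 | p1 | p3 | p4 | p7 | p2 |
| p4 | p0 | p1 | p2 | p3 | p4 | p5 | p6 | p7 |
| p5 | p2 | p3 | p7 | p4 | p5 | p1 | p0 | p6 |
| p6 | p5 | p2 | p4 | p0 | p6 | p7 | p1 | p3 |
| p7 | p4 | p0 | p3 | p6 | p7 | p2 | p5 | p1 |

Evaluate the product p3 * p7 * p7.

p3 * p7 = p2
p2 * p7 = p5
(Structurally, H here is isomorphic to the quaternion group Q_8.)

p5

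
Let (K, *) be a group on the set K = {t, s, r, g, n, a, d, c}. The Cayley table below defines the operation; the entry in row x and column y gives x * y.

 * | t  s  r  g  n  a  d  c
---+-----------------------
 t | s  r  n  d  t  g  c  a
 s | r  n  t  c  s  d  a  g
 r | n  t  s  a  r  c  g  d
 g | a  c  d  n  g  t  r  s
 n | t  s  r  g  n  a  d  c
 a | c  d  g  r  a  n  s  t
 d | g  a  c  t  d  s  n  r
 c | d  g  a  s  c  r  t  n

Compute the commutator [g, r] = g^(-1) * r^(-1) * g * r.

s

Identity is n; from the table g^(-1) = g and r^(-1) = t.
g * t = a
a * g = r
r * r = s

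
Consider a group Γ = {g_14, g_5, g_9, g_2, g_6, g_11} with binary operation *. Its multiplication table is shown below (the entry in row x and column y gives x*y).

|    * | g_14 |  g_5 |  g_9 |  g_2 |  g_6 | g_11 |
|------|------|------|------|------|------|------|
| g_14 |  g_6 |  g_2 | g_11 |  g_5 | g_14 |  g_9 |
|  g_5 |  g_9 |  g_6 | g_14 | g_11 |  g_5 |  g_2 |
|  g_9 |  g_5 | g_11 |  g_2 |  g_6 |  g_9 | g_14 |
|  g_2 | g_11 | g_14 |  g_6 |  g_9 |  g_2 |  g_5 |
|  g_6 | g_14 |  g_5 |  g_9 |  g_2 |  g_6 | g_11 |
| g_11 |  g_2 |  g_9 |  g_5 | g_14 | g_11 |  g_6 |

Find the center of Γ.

An element z is central iff its row equals its column in the table.
For g_5: g_5*g_9 = g_14 ≠ g_11 = g_9*g_5, so g_5 ∉ Z.
Checking each element this way leaves Z(Γ) = {g_6}.

{g_6}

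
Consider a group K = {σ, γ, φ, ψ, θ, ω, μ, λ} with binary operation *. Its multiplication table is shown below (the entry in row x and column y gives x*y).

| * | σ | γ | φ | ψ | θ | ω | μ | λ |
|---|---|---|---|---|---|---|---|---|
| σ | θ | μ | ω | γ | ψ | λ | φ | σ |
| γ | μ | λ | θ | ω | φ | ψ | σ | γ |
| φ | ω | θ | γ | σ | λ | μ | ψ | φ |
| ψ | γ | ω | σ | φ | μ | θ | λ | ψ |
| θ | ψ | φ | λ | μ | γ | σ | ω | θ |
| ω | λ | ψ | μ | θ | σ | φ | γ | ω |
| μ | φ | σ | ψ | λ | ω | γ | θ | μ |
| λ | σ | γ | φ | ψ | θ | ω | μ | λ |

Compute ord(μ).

The identity element is λ (its row matches the header).
μ^1 = μ
μ^2 = μ*μ = θ
μ^3 = θ*μ = ω
μ^4 = ω*μ = γ
μ^5 = γ*μ = σ
μ^6 = σ*μ = φ
μ^7 = φ*μ = ψ
μ^8 = ψ*μ = λ
The first power of μ equal to the identity is μ^8, so ord(μ) = 8.

8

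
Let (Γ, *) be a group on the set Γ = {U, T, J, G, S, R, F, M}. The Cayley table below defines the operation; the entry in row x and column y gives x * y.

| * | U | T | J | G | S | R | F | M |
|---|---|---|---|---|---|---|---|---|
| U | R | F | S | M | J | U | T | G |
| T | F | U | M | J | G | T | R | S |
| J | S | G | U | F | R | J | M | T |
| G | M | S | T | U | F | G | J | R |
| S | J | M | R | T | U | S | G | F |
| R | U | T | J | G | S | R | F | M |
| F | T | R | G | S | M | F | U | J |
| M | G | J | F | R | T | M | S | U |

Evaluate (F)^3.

T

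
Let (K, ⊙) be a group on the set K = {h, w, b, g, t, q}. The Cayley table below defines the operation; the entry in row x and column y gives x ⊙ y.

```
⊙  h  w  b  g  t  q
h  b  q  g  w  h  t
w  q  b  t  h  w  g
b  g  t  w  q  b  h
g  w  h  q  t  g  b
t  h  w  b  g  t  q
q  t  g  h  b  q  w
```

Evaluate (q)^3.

g

q^1 = q
q^2 = q ⊙ q = w
q^3 = w ⊙ q = g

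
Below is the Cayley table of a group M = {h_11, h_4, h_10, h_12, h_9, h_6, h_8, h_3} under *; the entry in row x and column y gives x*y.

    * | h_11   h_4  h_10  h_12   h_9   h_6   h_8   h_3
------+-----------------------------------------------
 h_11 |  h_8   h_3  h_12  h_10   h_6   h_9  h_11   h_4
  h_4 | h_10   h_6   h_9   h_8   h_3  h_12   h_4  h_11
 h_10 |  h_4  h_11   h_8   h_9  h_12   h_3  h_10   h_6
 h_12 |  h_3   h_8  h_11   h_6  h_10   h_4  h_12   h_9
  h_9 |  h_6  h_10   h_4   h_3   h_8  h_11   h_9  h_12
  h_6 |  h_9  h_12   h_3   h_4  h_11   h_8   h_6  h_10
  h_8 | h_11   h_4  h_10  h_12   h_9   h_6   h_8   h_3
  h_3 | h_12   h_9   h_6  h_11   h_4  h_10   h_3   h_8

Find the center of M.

An element z is central iff its row equals its column in the table.
For h_4: h_4*h_10 = h_9 ≠ h_11 = h_10*h_4, so h_4 ∉ Z.
Checking each element this way leaves Z(M) = {h_6, h_8}.

{h_6, h_8}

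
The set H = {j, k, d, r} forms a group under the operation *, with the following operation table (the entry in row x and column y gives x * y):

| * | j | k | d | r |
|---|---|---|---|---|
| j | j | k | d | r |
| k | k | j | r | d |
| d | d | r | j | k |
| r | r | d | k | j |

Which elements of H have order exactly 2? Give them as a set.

Identity is j. Compute the order of each non-identity element by repeated multiplication:
  k: k → j  (order 2)
  d: d → j  (order 2)
  r: r → j  (order 2)
Elements of order 2: {d, k, r}.

{d, k, r}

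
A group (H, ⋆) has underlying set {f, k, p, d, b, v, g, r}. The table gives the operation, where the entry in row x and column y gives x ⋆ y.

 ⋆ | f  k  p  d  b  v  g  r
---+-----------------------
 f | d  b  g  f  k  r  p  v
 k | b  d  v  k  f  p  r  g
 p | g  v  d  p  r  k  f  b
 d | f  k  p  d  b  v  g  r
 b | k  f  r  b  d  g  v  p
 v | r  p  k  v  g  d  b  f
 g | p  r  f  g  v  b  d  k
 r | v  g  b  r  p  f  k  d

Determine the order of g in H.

The identity element is d (its row matches the header).
g^1 = g
g^2 = g ⋆ g = d
The first power of g equal to the identity is g^2, so ord(g) = 2.

2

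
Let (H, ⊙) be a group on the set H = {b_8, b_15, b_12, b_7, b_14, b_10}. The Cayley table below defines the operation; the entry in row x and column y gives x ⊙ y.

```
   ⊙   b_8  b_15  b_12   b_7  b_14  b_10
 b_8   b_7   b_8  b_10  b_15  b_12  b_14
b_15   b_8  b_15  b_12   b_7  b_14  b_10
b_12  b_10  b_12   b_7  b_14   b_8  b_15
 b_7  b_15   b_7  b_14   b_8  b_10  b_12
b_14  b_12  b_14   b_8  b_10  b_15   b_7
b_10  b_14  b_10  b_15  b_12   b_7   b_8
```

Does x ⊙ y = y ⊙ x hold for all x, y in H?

Check whether the table is symmetric across its main diagonal.
Every entry (row x, col y) equals the entry (row y, col x), so H is abelian.

Yes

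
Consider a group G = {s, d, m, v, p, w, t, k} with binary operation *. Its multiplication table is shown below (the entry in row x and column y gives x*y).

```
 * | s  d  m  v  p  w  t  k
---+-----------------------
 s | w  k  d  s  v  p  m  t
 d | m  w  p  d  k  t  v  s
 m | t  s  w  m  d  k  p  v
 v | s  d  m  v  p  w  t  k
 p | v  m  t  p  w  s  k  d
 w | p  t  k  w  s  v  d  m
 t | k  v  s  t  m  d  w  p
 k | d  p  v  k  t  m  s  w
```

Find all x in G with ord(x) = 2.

{w}

Identity is v. Compute the order of each non-identity element by repeated multiplication:
  s: s → w → p → v  (order 4)
  d: d → w → t → v  (order 4)
  m: m → w → k → v  (order 4)
  p: p → w → s → v  (order 4)
  w: w → v  (order 2)
  t: t → w → d → v  (order 4)
  k: k → w → m → v  (order 4)
Elements of order 2: {w}.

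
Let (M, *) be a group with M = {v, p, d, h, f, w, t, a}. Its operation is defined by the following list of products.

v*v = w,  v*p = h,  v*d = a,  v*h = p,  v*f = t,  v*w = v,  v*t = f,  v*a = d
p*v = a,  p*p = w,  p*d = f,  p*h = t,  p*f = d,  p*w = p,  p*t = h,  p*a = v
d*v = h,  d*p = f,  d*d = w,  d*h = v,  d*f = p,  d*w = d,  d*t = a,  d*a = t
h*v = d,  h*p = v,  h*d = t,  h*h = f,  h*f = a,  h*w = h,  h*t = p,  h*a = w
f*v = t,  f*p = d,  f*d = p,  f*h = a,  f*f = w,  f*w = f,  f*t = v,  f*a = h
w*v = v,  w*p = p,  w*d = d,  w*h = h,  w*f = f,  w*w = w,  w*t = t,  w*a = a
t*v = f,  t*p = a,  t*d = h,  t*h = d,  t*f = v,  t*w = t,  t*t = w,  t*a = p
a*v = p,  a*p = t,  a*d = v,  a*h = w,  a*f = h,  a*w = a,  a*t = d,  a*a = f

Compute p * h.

Read row p, column h: p * h = t.
(Structurally, M here is isomorphic to the dihedral group D_4.)

t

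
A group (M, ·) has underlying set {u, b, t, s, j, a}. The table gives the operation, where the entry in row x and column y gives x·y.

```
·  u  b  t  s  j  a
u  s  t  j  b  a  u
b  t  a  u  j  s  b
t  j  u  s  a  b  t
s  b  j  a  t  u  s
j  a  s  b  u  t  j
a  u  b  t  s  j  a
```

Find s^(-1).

t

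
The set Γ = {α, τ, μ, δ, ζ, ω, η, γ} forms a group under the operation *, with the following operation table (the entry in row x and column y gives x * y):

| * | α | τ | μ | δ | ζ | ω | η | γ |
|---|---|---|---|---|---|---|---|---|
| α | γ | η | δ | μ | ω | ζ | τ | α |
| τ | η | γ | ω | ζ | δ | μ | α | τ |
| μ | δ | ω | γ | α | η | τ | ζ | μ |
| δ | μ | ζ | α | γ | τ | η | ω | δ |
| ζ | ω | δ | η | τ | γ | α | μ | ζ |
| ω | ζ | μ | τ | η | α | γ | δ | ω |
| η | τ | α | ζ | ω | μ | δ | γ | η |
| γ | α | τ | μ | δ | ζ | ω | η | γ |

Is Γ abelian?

Check whether the table is symmetric across its main diagonal.
Every entry (row x, col y) equals the entry (row y, col x), so Γ is abelian.
(In fact Γ ≅ the elementary abelian group (Z_2)^3.)

Yes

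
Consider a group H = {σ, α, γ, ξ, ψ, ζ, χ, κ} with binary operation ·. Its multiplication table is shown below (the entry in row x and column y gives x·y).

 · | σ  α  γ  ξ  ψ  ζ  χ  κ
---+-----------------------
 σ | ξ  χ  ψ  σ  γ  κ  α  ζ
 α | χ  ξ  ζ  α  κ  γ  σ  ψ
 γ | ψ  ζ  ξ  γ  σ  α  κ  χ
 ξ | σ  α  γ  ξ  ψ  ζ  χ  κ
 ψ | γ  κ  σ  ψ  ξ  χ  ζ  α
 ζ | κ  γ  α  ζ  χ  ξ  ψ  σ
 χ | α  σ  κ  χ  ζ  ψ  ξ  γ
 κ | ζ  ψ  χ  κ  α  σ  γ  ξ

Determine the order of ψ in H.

The identity element is ξ (its row matches the header).
ψ^1 = ψ
ψ^2 = ψ·ψ = ξ
The first power of ψ equal to the identity is ψ^2, so ord(ψ) = 2.

2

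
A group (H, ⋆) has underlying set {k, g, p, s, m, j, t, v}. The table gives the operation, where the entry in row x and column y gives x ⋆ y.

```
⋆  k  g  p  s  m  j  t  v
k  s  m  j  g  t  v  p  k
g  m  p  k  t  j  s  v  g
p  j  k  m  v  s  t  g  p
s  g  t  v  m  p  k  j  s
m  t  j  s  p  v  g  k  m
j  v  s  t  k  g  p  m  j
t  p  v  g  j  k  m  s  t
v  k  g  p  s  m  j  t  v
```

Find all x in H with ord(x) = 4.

{p, s}

Identity is v. Compute the order of each non-identity element by repeated multiplication:
  k: k → s → g → m → t → p → j → v  (order 8)
  g: g → p → k → m → j → s → t → v  (order 8)
  p: p → m → s → v  (order 4)
  s: s → m → p → v  (order 4)
  m: m → v  (order 2)
  j: j → p → t → m → g → s → k → v  (order 8)
  t: t → s → j → m → k → p → g → v  (order 8)
Elements of order 4: {p, s}.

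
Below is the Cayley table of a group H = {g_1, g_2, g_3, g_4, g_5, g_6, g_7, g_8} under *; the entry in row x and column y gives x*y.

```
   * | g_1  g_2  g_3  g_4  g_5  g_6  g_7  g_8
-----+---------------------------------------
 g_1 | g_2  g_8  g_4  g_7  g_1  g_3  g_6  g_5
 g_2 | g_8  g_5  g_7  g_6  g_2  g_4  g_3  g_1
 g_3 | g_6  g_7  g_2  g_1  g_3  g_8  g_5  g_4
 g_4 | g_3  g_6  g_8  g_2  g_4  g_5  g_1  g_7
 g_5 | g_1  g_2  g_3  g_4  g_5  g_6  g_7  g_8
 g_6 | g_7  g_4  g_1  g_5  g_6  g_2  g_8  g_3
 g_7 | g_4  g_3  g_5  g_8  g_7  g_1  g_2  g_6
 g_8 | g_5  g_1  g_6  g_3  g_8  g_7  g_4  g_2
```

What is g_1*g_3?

Read row g_1, column g_3: g_1*g_3 = g_4.

g_4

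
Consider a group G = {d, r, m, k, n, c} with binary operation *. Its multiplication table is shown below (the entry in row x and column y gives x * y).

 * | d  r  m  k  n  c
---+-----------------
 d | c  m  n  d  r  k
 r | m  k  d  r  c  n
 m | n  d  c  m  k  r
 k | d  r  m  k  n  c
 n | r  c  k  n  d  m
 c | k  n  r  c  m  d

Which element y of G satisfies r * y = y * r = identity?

First locate the identity: row k matches the header, so k is the identity.
Scan row r for k: r * r = k. Hence r^(-1) = r.

r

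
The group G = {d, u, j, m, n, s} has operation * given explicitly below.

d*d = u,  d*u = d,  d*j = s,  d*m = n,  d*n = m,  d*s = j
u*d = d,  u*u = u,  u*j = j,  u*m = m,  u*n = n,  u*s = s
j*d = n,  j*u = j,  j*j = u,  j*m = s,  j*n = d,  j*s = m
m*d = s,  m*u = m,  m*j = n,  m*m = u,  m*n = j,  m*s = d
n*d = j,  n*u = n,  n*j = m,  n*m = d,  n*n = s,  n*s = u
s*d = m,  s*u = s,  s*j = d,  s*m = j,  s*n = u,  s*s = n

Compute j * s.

m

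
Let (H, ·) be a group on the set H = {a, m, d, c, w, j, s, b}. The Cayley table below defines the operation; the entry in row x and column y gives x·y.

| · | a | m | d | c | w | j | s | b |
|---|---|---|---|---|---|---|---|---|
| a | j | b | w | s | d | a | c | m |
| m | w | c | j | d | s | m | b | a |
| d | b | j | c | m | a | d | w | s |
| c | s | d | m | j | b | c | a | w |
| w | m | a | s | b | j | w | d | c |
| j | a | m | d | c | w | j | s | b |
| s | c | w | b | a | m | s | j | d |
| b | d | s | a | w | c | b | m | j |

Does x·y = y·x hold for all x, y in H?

No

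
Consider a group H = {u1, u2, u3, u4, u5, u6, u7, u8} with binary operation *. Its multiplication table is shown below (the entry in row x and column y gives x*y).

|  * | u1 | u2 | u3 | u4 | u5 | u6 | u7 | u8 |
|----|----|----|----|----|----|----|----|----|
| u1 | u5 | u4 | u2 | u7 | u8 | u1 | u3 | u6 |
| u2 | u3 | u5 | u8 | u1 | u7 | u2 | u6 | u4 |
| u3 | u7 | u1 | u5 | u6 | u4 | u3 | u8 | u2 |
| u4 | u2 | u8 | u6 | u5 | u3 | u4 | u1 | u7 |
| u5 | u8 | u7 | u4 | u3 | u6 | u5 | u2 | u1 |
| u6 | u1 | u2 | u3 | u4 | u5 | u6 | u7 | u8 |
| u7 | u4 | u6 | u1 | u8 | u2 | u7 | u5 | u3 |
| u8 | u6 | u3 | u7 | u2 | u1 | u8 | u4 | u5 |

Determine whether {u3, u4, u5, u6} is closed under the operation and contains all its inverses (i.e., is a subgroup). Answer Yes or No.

{u3, u4, u5, u6} contains the identity u6.
Checking products: every product of two elements of {u3, u4, u5, u6} (read from the table) lies in {u3, u4, u5, u6}, so the set is closed.
In a finite group, a nonempty closed subset is a subgroup. So {u3, u4, u5, u6} ≤ H.
(Structurally, H here is isomorphic to the quaternion group Q_8.)

Yes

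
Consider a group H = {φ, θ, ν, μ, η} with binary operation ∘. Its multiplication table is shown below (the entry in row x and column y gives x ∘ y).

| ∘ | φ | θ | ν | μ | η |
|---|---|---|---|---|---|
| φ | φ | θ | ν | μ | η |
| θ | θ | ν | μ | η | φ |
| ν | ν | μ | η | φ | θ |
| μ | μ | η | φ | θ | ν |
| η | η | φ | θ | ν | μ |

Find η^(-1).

θ

First locate the identity: row φ matches the header, so φ is the identity.
Scan row η for φ: η ∘ θ = φ. Hence η^(-1) = θ.
(Structurally, H here is isomorphic to the cyclic group Z_5.)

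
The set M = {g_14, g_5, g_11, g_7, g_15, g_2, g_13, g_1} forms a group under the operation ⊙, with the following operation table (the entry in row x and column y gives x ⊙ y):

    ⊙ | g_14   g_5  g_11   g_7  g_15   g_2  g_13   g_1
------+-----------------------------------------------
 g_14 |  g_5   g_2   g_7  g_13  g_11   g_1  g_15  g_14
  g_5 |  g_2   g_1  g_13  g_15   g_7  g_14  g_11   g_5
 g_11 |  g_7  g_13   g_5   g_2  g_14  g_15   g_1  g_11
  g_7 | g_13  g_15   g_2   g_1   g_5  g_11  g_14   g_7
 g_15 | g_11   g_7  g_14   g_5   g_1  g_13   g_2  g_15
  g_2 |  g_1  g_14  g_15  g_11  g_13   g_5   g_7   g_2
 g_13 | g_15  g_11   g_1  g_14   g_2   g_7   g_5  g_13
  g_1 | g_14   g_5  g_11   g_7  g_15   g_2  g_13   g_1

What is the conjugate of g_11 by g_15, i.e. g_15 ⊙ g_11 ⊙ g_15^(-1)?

The identity is g_1. In row g_15, the entry g_1 sits in column g_15, so g_15^(-1) = g_15.
g_15 ⊙ g_11 = g_14
g_14 ⊙ g_15 = g_11

g_11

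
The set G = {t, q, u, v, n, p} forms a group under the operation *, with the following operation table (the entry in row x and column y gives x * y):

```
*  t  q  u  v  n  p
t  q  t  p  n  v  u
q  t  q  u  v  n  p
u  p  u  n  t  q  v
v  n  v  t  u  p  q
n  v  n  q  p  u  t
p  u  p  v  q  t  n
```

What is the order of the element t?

2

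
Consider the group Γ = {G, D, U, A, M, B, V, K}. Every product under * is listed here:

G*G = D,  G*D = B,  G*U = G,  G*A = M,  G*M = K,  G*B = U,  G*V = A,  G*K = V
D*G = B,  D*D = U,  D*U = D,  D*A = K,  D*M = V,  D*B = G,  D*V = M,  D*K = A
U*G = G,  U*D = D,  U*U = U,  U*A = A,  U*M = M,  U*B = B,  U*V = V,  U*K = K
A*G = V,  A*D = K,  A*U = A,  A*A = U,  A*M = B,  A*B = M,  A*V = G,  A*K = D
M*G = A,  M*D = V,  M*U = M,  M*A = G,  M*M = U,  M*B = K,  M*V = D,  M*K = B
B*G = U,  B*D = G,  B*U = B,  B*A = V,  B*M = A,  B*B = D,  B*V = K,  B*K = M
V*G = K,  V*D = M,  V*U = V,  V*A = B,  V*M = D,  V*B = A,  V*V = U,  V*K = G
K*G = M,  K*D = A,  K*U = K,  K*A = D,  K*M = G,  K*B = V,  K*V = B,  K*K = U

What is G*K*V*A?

A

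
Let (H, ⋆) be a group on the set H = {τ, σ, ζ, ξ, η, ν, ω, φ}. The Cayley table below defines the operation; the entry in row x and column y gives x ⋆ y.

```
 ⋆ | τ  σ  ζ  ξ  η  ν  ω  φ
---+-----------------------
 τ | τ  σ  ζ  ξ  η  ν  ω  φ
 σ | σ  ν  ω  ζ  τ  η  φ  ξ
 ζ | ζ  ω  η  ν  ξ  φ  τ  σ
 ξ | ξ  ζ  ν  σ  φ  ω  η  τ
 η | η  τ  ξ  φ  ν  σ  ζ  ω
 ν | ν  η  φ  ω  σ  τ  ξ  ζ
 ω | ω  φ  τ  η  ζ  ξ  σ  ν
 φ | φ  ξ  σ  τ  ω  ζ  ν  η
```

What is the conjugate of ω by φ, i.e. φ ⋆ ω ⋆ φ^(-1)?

The identity is τ. In row φ, the entry τ sits in column ξ, so φ^(-1) = ξ.
φ ⋆ ω = ν
ν ⋆ ξ = ω

ω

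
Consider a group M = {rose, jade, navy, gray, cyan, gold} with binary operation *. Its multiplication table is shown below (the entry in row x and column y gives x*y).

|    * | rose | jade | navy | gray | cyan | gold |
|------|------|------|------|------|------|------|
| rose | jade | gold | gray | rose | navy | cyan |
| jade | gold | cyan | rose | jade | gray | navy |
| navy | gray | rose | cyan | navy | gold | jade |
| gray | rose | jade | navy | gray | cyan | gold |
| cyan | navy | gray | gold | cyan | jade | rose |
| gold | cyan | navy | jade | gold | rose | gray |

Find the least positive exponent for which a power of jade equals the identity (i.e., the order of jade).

The identity element is gray (its row matches the header).
jade^1 = jade
jade^2 = jade*jade = cyan
jade^3 = cyan*jade = gray
The first power of jade equal to the identity is jade^3, so ord(jade) = 3.
(Structurally, M here is isomorphic to the cyclic group Z_6.)

3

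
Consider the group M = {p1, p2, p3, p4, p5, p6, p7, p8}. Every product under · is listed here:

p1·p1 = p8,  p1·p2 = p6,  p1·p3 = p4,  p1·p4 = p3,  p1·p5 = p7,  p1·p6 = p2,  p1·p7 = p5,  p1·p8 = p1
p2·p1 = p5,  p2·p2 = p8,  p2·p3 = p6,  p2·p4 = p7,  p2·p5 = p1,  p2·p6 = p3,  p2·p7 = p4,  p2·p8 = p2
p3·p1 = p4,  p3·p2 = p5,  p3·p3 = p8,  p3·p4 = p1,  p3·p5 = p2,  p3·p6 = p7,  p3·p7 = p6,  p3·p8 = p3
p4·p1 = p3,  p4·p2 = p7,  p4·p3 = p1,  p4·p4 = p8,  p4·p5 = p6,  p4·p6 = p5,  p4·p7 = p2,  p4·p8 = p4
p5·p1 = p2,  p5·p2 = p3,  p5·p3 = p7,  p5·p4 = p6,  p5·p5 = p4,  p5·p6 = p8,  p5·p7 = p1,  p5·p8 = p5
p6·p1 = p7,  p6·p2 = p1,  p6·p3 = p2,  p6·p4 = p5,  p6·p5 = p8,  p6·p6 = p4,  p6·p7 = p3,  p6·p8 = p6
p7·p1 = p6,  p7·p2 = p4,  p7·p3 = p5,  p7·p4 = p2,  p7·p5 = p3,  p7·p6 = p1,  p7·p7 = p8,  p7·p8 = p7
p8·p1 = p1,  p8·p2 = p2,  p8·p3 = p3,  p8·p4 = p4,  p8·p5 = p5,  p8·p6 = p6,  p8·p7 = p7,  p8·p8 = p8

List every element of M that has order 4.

{p5, p6}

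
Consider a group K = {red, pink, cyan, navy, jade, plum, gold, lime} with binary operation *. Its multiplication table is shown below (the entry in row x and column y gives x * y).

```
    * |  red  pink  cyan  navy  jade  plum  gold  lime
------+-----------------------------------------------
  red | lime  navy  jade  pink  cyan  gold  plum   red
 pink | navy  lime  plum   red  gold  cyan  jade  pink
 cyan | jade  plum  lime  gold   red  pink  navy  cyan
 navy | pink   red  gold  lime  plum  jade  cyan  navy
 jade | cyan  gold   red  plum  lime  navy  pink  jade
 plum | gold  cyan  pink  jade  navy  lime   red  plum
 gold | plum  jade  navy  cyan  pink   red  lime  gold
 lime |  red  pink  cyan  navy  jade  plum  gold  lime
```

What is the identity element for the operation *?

lime

The identity e satisfies e * x = x for all x, so its row in the table reproduces the column headers.
Row lime reads: red, pink, cyan, navy, jade, plum, gold, lime — exactly the header order. So lime is the identity.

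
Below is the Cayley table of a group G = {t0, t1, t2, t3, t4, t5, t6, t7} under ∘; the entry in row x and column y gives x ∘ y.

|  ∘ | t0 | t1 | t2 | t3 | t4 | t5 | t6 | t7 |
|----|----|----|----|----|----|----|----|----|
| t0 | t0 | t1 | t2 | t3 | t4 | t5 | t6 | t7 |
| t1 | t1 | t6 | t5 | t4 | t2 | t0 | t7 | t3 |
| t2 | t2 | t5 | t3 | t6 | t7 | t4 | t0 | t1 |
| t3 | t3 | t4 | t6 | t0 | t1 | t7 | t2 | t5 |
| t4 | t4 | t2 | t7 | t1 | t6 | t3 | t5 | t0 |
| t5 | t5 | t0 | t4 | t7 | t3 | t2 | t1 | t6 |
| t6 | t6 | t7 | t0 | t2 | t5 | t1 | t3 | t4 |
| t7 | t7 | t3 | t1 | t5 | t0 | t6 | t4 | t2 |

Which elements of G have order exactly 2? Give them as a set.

{t3}

Identity is t0. Compute the order of each non-identity element by repeated multiplication:
  t1: t1 → t6 → t7 → t3 → t4 → t2 → t5 → t0  (order 8)
  t2: t2 → t3 → t6 → t0  (order 4)
  t3: t3 → t0  (order 2)
  t4: t4 → t6 → t5 → t3 → t1 → t2 → t7 → t0  (order 8)
  t5: t5 → t2 → t4 → t3 → t7 → t6 → t1 → t0  (order 8)
  t6: t6 → t3 → t2 → t0  (order 4)
  t7: t7 → t2 → t1 → t3 → t5 → t6 → t4 → t0  (order 8)
Elements of order 2: {t3}.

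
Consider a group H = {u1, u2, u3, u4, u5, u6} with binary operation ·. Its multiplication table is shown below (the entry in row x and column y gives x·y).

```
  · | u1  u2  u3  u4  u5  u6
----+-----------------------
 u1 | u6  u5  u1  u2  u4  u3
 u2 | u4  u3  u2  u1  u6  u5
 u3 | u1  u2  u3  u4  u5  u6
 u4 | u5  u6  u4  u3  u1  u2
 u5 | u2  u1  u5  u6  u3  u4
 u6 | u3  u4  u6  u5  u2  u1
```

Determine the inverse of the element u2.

u2

First locate the identity: row u3 matches the header, so u3 is the identity.
Scan row u2 for u3: u2·u2 = u3. Hence u2^(-1) = u2.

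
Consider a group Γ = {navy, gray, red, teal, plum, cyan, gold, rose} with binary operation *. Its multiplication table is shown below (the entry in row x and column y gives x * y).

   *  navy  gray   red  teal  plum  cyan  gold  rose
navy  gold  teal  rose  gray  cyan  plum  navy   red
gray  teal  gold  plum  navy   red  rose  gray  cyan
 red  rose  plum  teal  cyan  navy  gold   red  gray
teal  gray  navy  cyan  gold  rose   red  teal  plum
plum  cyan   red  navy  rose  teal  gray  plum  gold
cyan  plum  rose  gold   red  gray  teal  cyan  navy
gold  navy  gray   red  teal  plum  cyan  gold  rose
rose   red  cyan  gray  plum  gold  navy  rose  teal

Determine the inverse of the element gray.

gray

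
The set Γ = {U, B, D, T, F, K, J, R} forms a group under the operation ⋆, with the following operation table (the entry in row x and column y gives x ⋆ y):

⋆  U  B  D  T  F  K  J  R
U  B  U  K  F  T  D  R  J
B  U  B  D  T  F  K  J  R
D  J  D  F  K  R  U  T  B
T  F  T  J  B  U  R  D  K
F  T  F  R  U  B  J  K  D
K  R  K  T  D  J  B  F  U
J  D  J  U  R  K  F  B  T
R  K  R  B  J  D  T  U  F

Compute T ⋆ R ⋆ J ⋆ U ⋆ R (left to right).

K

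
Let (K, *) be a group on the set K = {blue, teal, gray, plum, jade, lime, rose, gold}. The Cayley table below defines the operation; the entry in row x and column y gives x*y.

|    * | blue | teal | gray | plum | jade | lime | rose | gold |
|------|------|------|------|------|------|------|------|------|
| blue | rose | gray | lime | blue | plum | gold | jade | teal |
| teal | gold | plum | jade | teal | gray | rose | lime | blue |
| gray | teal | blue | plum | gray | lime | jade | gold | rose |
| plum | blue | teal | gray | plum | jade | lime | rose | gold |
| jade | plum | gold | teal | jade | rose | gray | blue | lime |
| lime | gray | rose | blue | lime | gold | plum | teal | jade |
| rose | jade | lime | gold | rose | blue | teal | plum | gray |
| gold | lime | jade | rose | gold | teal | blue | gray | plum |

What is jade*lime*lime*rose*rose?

jade

jade*lime = gray
gray*lime = jade
jade*rose = blue
blue*rose = jade
(Structurally, K here is isomorphic to the dihedral group D_4.)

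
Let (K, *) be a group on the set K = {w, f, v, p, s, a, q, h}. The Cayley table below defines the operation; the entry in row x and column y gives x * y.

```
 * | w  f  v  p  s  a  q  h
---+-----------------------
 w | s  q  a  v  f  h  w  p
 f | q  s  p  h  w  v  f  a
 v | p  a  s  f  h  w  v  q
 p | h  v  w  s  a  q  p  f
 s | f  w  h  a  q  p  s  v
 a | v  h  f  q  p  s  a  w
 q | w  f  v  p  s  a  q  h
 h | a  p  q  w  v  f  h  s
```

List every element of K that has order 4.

Identity is q. Compute the order of each non-identity element by repeated multiplication:
  w: w → s → f → q  (order 4)
  f: f → s → w → q  (order 4)
  v: v → s → h → q  (order 4)
  p: p → s → a → q  (order 4)
  s: s → q  (order 2)
  a: a → s → p → q  (order 4)
  h: h → s → v → q  (order 4)
Elements of order 4: {a, f, h, p, v, w}.

{a, f, h, p, v, w}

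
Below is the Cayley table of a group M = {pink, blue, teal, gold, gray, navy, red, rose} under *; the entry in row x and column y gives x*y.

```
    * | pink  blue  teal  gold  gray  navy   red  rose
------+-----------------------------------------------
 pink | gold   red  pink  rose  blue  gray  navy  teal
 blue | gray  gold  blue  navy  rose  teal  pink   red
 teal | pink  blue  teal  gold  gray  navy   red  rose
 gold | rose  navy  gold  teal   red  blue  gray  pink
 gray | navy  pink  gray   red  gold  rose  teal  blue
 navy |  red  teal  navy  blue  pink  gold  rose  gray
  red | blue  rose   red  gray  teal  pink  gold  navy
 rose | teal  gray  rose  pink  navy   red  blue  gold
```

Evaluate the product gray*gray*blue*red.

rose

gray*gray = gold
gold*blue = navy
navy*red = rose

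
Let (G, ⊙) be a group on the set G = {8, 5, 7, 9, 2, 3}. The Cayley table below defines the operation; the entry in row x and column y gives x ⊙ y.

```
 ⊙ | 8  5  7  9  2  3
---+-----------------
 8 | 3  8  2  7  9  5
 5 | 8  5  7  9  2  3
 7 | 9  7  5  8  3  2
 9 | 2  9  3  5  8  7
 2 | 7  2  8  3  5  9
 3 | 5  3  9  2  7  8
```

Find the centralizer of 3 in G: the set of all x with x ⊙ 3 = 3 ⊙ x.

{3, 5, 8}

Compare row 3 with column 3 entry by entry.
8 ⊙ 3 = 5 = 3 ⊙ 8, so 8 commutes with 3.
2 ⊙ 3 = 9 but 3 ⊙ 2 = 7, so 2 does not.
Collecting the elements that commute with 3: C(3) = {3, 5, 8}.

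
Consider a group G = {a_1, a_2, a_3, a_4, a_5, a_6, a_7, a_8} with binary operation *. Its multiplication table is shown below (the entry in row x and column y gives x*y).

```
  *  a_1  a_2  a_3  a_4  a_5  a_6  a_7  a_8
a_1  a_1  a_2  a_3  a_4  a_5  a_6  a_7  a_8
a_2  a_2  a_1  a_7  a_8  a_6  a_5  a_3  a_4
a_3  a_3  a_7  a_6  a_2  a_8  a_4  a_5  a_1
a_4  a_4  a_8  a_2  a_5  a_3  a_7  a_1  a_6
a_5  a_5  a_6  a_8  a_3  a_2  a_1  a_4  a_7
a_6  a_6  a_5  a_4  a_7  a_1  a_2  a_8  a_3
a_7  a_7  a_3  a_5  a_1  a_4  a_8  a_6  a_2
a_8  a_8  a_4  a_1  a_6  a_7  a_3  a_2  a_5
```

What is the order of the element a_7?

8

The identity element is a_1 (its row matches the header).
a_7^1 = a_7
a_7^2 = a_7*a_7 = a_6
a_7^3 = a_6*a_7 = a_8
a_7^4 = a_8*a_7 = a_2
a_7^5 = a_2*a_7 = a_3
a_7^6 = a_3*a_7 = a_5
a_7^7 = a_5*a_7 = a_4
a_7^8 = a_4*a_7 = a_1
The first power of a_7 equal to the identity is a_7^8, so ord(a_7) = 8.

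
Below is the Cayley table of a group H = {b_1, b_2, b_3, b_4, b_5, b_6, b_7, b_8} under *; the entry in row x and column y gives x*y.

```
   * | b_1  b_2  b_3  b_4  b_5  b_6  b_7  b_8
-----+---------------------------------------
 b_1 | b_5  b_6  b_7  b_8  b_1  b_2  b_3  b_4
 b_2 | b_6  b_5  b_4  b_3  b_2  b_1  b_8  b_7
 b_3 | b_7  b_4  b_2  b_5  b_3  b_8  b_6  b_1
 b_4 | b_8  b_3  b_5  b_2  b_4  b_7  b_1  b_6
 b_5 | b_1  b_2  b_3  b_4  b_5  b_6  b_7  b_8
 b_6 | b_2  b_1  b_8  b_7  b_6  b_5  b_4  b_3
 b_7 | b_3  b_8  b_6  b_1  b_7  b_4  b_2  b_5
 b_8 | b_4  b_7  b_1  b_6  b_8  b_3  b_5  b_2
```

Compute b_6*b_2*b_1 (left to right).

b_5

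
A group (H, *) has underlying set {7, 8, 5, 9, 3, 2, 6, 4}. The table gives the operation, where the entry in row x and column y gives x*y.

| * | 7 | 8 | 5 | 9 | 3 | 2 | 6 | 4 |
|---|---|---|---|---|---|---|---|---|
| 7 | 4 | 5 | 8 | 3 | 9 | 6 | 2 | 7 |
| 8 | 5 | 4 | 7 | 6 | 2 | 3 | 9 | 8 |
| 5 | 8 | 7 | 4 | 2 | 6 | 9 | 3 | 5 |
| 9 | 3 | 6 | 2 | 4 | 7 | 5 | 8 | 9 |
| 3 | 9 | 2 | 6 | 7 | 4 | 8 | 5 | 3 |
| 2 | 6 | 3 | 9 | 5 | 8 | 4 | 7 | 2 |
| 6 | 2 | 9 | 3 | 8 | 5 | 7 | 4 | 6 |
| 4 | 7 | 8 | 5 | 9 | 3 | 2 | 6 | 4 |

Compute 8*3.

2

Read row 8, column 3: 8*3 = 2.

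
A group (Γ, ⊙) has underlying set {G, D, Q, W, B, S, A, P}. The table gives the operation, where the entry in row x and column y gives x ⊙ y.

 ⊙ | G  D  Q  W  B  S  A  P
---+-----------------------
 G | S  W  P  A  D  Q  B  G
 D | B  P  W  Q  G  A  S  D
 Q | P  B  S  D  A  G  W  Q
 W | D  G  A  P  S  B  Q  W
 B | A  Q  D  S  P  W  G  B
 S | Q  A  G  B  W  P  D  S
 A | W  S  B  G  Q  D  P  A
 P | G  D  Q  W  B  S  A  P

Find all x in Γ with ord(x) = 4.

{G, Q}

Identity is P. Compute the order of each non-identity element by repeated multiplication:
  G: G → S → Q → P  (order 4)
  D: D → P  (order 2)
  Q: Q → S → G → P  (order 4)
  W: W → P  (order 2)
  B: B → P  (order 2)
  S: S → P  (order 2)
  A: A → P  (order 2)
Elements of order 4: {G, Q}.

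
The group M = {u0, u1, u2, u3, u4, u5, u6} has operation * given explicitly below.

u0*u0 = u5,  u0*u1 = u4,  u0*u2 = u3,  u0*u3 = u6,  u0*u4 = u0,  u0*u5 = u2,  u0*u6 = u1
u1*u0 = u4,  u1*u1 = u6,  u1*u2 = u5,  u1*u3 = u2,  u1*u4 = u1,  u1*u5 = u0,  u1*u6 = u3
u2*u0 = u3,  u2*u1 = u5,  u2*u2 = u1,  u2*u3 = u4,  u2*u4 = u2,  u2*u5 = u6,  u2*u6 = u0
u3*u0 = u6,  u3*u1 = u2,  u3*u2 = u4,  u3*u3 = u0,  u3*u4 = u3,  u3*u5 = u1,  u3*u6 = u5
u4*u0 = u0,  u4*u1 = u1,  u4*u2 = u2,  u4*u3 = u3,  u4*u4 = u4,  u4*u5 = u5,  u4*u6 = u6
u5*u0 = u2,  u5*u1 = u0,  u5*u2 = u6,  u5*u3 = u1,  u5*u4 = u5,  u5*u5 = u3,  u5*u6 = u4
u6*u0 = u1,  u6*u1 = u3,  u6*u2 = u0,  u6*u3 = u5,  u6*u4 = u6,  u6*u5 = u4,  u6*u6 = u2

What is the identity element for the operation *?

u4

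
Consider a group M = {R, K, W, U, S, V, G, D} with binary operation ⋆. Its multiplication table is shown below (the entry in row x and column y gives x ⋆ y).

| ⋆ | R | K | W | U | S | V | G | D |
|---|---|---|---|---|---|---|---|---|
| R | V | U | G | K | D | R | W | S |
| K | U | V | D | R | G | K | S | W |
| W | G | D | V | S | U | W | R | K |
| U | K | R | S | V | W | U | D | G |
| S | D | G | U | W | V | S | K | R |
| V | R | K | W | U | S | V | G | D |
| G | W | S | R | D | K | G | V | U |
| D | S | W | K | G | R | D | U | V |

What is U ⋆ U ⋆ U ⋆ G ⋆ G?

U

U ⋆ U = V
V ⋆ U = U
U ⋆ G = D
D ⋆ G = U
(Structurally, M here is isomorphic to the elementary abelian group (Z_2)^3.)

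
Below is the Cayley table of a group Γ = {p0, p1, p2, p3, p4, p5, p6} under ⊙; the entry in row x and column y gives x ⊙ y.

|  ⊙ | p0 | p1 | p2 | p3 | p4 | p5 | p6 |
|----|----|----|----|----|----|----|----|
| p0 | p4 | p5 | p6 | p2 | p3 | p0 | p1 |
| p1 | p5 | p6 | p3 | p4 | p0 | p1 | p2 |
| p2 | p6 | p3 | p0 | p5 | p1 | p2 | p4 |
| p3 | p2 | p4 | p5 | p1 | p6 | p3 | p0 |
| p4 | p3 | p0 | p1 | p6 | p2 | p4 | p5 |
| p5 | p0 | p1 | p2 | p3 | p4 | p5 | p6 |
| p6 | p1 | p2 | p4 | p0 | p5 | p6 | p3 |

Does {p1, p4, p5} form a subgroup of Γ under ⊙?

No

p1 ⊙ p1 = p6, which is not in {p1, p4, p5}.
The subset is not closed under ⊙, so it is not a subgroup.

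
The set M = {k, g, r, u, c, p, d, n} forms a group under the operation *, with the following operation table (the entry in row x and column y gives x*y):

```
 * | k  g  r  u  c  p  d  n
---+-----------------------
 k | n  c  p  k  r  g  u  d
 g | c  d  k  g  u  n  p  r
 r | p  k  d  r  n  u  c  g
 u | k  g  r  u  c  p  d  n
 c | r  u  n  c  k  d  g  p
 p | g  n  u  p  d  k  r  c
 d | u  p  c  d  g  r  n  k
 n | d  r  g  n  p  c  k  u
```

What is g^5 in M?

g^1 = g
g^2 = g*g = d
g^3 = d*g = p
g^4 = p*g = n
g^5 = n*g = r

r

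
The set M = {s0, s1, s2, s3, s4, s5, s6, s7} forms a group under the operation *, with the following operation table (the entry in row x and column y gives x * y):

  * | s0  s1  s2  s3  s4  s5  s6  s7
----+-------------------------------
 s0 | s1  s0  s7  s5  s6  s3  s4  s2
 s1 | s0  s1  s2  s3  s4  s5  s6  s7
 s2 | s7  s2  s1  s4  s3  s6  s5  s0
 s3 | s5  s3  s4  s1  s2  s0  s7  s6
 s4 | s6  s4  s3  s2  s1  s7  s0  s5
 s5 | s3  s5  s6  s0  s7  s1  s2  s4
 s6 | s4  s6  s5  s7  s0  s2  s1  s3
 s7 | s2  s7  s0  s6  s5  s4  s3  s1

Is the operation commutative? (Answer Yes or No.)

Yes

Check whether the table is symmetric across its main diagonal.
Every entry (row x, col y) equals the entry (row y, col x), so M is abelian.
(In fact M ≅ the elementary abelian group (Z_2)^3.)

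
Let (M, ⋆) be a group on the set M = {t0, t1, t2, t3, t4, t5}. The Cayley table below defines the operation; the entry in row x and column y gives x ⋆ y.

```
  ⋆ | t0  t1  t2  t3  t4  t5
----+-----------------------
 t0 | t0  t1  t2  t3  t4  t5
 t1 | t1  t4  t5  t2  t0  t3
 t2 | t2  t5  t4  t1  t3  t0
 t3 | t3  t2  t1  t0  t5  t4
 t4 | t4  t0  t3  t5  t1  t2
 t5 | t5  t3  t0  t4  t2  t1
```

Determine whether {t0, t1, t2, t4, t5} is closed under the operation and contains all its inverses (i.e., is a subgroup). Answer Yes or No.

No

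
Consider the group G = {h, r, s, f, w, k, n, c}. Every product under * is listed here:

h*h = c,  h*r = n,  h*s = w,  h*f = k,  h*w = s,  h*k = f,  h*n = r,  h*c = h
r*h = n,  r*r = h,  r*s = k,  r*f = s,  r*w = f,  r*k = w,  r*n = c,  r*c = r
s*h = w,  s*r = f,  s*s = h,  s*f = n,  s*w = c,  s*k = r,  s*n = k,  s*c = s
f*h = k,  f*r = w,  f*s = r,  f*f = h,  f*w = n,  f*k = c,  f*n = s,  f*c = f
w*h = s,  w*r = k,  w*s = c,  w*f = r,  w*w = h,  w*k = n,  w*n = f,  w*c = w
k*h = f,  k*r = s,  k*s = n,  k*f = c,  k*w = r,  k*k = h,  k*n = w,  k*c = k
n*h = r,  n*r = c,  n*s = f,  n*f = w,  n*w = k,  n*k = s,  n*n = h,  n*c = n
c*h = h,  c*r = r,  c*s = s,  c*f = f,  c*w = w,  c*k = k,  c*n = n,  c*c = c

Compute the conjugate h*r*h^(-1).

r

The identity is c. In row h, the entry c sits in column h, so h^(-1) = h.
h*r = n
n*h = r
(Structurally, G here is isomorphic to the quaternion group Q_8.)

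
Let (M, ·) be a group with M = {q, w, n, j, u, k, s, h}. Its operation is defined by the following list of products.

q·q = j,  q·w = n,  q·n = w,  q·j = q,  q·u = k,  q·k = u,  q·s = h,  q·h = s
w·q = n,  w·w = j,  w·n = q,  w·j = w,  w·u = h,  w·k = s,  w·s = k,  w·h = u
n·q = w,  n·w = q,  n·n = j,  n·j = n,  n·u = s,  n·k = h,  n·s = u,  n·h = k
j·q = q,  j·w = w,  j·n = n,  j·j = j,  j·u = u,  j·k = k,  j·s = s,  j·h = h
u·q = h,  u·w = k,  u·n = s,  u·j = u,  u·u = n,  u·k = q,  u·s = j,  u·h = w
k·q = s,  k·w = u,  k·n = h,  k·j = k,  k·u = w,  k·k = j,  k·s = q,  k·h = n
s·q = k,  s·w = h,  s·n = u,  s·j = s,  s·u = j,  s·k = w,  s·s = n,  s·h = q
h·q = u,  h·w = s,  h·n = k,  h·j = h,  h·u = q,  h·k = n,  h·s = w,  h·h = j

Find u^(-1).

First locate the identity: row j matches the header, so j is the identity.
Scan row u for j: u·s = j. Hence u^(-1) = s.

s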